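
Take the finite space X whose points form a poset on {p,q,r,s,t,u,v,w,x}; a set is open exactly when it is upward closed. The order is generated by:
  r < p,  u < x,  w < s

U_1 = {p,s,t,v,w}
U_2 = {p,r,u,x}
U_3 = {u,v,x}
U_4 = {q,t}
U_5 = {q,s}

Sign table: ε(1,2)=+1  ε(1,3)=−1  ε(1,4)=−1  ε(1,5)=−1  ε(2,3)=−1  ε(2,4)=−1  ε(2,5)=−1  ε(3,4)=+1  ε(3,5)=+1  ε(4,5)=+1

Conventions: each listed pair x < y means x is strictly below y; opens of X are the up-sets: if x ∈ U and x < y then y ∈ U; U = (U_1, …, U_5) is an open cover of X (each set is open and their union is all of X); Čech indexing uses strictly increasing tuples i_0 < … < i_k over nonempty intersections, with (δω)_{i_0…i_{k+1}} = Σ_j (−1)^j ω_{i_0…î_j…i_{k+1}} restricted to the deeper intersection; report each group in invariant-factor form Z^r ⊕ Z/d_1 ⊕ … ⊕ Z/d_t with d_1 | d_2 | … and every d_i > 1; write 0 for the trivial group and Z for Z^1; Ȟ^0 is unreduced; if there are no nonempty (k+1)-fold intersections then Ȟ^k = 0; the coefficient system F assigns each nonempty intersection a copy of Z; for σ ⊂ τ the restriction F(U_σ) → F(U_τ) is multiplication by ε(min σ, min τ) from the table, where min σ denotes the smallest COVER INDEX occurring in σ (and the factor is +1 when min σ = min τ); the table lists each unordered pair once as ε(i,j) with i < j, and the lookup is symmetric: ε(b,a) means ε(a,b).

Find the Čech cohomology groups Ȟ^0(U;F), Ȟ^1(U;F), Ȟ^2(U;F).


Ȟ^0 = Z, Ȟ^1 = Z^2, Ȟ^2 = 0

nonempty intersections:
  U12={p} U13={v} U14={t} U15={s} U23={u,x} U45={q}
C dims 5,6; δ0: rk 4, SNF 1^4
Ȟ^0: (5−4)−0=1 ⇒ Z
Ȟ^1: (6−0)−4=2 ⇒ Z^2
Ȟ^2: (0−0)−0=0 ⇒ 0


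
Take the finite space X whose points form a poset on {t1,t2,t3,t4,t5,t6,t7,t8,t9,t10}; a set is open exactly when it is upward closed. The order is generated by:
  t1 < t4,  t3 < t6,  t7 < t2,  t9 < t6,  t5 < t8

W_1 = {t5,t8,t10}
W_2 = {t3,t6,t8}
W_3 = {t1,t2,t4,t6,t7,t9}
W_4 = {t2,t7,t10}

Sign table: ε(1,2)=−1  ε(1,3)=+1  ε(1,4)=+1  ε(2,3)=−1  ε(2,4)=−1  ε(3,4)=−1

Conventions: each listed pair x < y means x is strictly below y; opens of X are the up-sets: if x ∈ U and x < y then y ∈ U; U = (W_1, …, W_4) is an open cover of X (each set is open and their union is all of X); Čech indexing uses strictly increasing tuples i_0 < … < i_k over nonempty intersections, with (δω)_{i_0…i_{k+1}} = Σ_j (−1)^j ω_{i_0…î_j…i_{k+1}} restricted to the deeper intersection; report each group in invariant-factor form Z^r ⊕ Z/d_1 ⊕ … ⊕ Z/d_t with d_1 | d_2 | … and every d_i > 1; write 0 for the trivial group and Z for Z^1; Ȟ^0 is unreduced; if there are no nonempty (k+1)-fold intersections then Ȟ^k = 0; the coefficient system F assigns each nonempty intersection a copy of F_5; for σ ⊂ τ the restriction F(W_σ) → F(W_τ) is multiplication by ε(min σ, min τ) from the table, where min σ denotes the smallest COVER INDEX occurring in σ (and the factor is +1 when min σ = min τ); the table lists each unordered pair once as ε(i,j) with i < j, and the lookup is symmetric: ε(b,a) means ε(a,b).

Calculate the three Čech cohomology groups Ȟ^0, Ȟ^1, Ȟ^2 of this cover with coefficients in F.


Ȟ^0 = 0,  Ȟ^1 = 0,  Ȟ^2 = 0

nonempty intersections:
  W12={t8} W14={t10} W23={t6} W34={t2,t7}
C dims 4,4; δ0: rk_F5 4
Ȟ^0: (4−4)−0=0 ⇒ 0
Ȟ^1: (4−0)−4=0 ⇒ 0
Ȟ^2: (0−0)−0=0 ⇒ 0


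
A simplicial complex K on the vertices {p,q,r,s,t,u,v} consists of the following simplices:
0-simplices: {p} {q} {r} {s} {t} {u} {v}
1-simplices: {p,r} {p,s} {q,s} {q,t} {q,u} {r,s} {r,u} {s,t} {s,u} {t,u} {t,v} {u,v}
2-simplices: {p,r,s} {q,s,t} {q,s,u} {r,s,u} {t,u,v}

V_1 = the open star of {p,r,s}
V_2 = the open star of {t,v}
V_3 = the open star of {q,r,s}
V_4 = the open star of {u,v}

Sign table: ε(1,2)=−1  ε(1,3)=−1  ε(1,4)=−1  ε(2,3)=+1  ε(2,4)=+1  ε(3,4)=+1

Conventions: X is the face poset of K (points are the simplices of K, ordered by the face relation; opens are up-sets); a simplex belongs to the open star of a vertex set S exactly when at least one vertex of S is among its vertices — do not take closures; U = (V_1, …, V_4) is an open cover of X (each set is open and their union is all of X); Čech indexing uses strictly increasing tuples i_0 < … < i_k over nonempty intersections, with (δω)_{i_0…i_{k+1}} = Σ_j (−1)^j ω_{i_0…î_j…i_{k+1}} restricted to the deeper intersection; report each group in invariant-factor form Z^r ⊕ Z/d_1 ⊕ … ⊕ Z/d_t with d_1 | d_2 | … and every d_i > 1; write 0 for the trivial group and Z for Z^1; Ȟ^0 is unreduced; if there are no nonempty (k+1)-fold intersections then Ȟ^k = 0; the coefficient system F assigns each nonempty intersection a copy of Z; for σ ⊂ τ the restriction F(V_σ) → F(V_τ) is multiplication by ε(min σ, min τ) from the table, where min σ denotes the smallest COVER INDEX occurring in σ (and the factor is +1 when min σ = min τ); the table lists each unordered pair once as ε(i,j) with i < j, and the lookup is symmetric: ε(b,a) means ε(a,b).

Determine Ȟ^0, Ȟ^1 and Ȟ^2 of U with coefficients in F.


cover nerve:
  V1={{p},{r},{s},{p,r},{p,s},{q,s},{r,s},{r,u},{s,t},{s,u},{p,r,s},{q,s,t},{q,s,u},{r,s,u}} V2={{t},{v},{q,t},{s,t},{t,u},{t,v},{u,v},{q,s,t},{t,u,v}} V3={{q},{r},{s},{p,r},{p,s},{q,s},{q,t},{q,u},{r,s},{r,u},{s,t},{s,u},{p,r,s},{q,s,t},{q,s,u},{r,s,u}} V4={{u},{v},{q,u},{r,u},{s,u},{t,u},{t,v},{u,v},{q,s,u},{r,s,u},{t,u,v}}
  V12={{s,t},{q,s,t}} V13={{r},{s},{p,r},{p,s},{q,s},{r,s},{r,u},{s,t},{s,u},{p,r,s},{q,s,t},{q,s,u},{r,s,u}} V14={{r,u},{s,u},{q,s,u},{r,s,u}} V23={{q,t},{s,t},{q,s,t}} V24={{v},{t,u},{t,v},{u,v},{t,u,v}} V34={{q,u},{r,u},{s,u},{q,s,u},{r,s,u}}
  V123={{s,t},{q,s,t}} V134={{r,u},{s,u},{q,s,u},{r,s,u}}
C dims 4,6,2; δ0: rk 3, SNF 1^3; δ1: rk 2, SNF 1^2
Ȟ^0: (4−3)−0=1 ⇒ Z
Ȟ^1: (6−2)−3=1 ⇒ Z
Ȟ^2: (2−0)−2=0 ⇒ 0

Ȟ^0 ≅ Z; Ȟ^1 ≅ Z; Ȟ^2 ≅ 0


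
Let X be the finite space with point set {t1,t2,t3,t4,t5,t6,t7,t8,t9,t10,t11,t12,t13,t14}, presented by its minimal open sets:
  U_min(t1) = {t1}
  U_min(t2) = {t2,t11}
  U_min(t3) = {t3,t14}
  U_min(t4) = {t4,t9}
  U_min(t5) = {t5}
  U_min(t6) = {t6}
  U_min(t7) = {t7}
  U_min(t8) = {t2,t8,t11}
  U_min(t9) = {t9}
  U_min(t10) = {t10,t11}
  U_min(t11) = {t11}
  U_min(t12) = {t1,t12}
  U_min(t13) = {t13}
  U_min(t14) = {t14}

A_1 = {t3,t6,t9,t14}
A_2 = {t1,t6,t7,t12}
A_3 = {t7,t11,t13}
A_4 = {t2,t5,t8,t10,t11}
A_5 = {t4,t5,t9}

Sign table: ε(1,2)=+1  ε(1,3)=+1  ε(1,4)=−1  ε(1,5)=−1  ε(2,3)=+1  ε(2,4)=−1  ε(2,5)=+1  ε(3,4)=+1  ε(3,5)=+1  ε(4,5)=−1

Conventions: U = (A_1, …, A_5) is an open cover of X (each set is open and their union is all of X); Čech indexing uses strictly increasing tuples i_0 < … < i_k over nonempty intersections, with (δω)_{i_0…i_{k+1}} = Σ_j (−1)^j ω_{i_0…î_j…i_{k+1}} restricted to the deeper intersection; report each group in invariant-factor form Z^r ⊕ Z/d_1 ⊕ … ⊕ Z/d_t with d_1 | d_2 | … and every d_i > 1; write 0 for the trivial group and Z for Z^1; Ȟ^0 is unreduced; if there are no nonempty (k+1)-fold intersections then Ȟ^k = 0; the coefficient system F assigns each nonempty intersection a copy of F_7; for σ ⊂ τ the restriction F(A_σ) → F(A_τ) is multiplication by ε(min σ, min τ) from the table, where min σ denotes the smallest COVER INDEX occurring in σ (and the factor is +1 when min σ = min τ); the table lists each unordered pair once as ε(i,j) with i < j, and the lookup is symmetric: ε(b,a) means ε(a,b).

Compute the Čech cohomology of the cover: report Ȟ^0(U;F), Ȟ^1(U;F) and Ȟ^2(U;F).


Ȟ^0 ≅ Z/7,  Ȟ^1 ≅ Z/7,  Ȟ^2 ≅ 0

nonempty overlaps:
  A12={t6} A15={t9} A23={t7} A34={t11} A45={t5}
C dims 5,5; δ0: rk_F7 4
degree 0: 5−4−0 = 1 → Ȟ^0 ≅ Z/7
degree 1: 5−0−4 = 1 → Ȟ^1 ≅ Z/7
degree 2: 0−0−0 = 0 → Ȟ^2 ≅ 0


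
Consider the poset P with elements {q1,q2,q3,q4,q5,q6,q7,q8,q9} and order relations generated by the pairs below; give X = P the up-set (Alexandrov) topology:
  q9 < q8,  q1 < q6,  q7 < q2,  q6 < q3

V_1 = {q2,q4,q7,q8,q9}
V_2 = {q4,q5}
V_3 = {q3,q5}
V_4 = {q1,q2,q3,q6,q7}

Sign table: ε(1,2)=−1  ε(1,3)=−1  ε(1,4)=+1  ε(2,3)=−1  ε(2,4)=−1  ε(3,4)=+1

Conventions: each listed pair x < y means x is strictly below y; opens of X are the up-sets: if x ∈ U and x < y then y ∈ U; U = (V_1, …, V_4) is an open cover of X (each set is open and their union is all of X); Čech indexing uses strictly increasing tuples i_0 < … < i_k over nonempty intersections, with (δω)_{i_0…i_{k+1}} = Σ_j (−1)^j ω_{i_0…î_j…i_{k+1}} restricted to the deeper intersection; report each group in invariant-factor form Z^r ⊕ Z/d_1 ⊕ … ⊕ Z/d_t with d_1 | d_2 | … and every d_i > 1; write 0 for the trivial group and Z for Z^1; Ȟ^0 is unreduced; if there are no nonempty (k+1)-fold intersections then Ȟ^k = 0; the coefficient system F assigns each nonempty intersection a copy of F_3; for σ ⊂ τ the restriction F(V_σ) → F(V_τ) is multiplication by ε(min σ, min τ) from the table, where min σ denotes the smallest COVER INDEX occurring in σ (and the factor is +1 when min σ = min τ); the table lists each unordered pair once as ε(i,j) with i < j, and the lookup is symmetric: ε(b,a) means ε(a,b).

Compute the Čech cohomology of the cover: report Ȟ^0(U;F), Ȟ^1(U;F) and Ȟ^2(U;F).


cover nerve:
  V12={q4} V14={q2,q7} V23={q5} V34={q3}
C dims 4,4; δ0: rk_F3 3
Ȟ^0: (4−3)−0=1 ⇒ Z/3
Ȟ^1: (4−0)−3=1 ⇒ Z/3
Ȟ^2: (0−0)−0=0 ⇒ 0

Ȟ^0 = Z/3,  Ȟ^1 = Z/3,  Ȟ^2 = 0


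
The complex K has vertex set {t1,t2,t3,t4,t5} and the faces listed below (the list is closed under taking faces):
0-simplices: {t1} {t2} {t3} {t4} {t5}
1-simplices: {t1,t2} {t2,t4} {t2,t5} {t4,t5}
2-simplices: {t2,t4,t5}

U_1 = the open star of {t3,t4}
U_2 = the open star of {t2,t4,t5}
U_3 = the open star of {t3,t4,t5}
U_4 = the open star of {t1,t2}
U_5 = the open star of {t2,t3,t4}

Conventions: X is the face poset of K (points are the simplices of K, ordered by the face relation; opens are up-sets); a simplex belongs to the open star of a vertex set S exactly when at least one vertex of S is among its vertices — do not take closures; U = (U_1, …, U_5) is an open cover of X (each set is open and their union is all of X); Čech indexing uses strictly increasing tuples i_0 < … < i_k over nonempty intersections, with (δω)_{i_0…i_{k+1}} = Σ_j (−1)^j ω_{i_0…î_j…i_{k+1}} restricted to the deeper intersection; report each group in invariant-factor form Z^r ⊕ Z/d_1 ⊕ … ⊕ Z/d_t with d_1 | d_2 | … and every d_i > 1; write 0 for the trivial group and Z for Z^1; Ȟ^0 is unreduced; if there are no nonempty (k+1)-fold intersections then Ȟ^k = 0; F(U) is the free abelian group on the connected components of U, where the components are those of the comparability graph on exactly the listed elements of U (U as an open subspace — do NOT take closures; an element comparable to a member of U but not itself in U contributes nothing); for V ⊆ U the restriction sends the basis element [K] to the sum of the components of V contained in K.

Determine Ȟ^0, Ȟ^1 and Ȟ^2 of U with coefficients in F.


nonempty intersections:
  U1={{t3},{t4},{t2,t4},{t4,t5},{t2,t4,t5}} U2={{t2},{t4},{t5},{t1,t2},{t2,t4},{t2,t5},{t4,t5},{t2,t4,t5}} U3={{t3},{t4},{t5},{t2,t4},{t2,t5},{t4,t5},{t2,t4,t5}} U4={{t1},{t2},{t1,t2},{t2,t4},{t2,t5},{t2,t4,t5}} U5={{t2},{t3},{t4},{t1,t2},{t2,t4},{t2,t5},{t4,t5},{t2,t4,t5}}
  U12={{t4},{t2,t4},{t4,t5},{t2,t4,t5}} U13={{t3},{t4},{t2,t4},{t4,t5},{t2,t4,t5}} U14={{t2,t4},{t2,t4,t5}} U15={{t3},{t4},{t2,t4},{t4,t5},{t2,t4,t5}} U23={{t4},{t5},{t2,t4},{t2,t5},{t4,t5},{t2,t4,t5}} U24={{t2},{t1,t2},{t2,t4},{t2,t5},{t2,t4,t5}} U25={{t2},{t4},{t1,t2},{t2,t4},{t2,t5},{t4,t5},{t2,t4,t5}} U34={{t2,t4},{t2,t5},{t2,t4,t5}} U35={{t3},{t4},{t2,t4},{t2,t5},{t4,t5},{t2,t4,t5}} U45={{t2},{t1,t2},{t2,t4},{t2,t5},{t2,t4,t5}}
  U123={{t4},{t2,t4},{t4,t5},{t2,t4,t5}} U124={{t2,t4},{t2,t4,t5}} U125={{t4},{t2,t4},{t4,t5},{t2,t4,t5}} U134={{t2,t4},{t2,t4,t5}} U135={{t3},{t4},{t2,t4},{t4,t5},{t2,t4,t5}} U145={{t2,t4},{t2,t4,t5}} U234={{t2,t4},{t2,t5},{t2,t4,t5}} U235={{t4},{t2,t4},{t2,t5},{t4,t5},{t2,t4,t5}} U245={{t2},{t1,t2},{t2,t4},{t2,t5},{t2,t4,t5}} U345={{t2,t4},{t2,t5},{t2,t4,t5}}
  U1234={{t2,t4},{t2,t4,t5}} U1235={{t4},{t2,t4},{t4,t5},{t2,t4,t5}} U1245={{t2,t4},{t2,t4,t5}} U1345={{t2,t4},{t2,t4,t5}} U2345={{t2,t4},{t2,t5},{t2,t4,t5}}
  U12345={{t2,t4},{t2,t4,t5}}
components per intersection:
  U1: {{t3}} {{t4},{t2,t4},{t4,t5},{t2,t4,t5}}
  U2: {{t2},{t4},{t5},{t1,t2},{t2,t4},{t2,t5},{t4,t5},{t2,t4,t5}}
  U3: {{t3}} {{t4},{t5},{t2,t4},{t2,t5},{t4,t5},{t2,t4,t5}}
  U4: {{t1},{t2},{t1,t2},{t2,t4},{t2,t5},{t2,t4,t5}}
  U5: {{t2},{t4},{t1,t2},{t2,t4},{t2,t5},{t4,t5},{t2,t4,t5}} {{t3}}
  U12: {{t4},{t2,t4},{t4,t5},{t2,t4,t5}}
  U13: {{t3}} {{t4},{t2,t4},{t4,t5},{t2,t4,t5}}
  U14: {{t2,t4},{t2,t4,t5}}
  U15: {{t3}} {{t4},{t2,t4},{t4,t5},{t2,t4,t5}}
  U23: {{t4},{t5},{t2,t4},{t2,t5},{t4,t5},{t2,t4,t5}}
  U24: {{t2},{t1,t2},{t2,t4},{t2,t5},{t2,t4,t5}}
  U25: {{t2},{t4},{t1,t2},{t2,t4},{t2,t5},{t4,t5},{t2,t4,t5}}
  U34: {{t2,t4},{t2,t5},{t2,t4,t5}}
  U35: {{t3}} {{t4},{t2,t4},{t2,t5},{t4,t5},{t2,t4,t5}}
  U45: {{t2},{t1,t2},{t2,t4},{t2,t5},{t2,t4,t5}}
  U123: {{t4},{t2,t4},{t4,t5},{t2,t4,t5}}
  U124: {{t2,t4},{t2,t4,t5}}
  U125: {{t4},{t2,t4},{t4,t5},{t2,t4,t5}}
  U134: {{t2,t4},{t2,t4,t5}}
  U135: {{t3}} {{t4},{t2,t4},{t4,t5},{t2,t4,t5}}
  U145: {{t2,t4},{t2,t4,t5}}
  U234: {{t2,t4},{t2,t5},{t2,t4,t5}}
  U235: {{t4},{t2,t4},{t2,t5},{t4,t5},{t2,t4,t5}}
  U245: {{t2},{t1,t2},{t2,t4},{t2,t5},{t2,t4,t5}}
  U345: {{t2,t4},{t2,t5},{t2,t4,t5}}
  U1234: {{t2,t4},{t2,t4,t5}}
  U1235: {{t4},{t2,t4},{t4,t5},{t2,t4,t5}}
  U1245: {{t2,t4},{t2,t4,t5}}
  U1345: {{t2,t4},{t2,t4,t5}}
  U2345: {{t2,t4},{t2,t5},{t2,t4,t5}}
  U12345: {{t2,t4},{t2,t4,t5}}
C dims 8,13,11,5; δ0: rk 6, SNF 1^6; δ1: rk 7, SNF 1^7; δ2: rk 4, SNF 1^4
Ȟ^0: (8−6)−0=2 ⇒ Z^2
Ȟ^1: (13−7)−6=0 ⇒ 0
Ȟ^2: (11−4)−7=0 ⇒ 0

Ȟ^0(U;F) ≅ Z^2, Ȟ^1(U;F) ≅ 0, Ȟ^2(U;F) ≅ 0


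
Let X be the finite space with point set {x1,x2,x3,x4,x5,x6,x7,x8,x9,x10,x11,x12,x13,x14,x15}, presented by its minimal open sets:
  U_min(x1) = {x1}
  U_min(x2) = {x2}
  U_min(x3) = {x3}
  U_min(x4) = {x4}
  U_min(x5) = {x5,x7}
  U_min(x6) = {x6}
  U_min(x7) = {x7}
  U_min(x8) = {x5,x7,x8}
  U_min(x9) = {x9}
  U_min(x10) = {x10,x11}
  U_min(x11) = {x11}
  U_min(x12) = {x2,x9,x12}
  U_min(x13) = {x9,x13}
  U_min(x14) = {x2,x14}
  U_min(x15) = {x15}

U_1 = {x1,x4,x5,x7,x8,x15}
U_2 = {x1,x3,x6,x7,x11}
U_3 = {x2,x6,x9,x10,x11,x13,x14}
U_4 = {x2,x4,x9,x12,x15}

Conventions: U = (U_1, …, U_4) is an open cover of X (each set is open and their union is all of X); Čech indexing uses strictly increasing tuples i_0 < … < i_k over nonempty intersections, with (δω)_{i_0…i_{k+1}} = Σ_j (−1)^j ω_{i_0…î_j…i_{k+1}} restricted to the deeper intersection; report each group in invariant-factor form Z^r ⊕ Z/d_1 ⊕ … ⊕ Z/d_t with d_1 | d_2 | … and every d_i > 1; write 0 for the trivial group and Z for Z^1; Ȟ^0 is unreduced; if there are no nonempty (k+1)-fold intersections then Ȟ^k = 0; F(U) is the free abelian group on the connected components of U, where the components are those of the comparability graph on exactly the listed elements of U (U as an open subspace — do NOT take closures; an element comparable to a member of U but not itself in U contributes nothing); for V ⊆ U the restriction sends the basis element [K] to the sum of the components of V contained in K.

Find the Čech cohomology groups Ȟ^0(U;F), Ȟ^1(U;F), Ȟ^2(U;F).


nonempty overlaps:
  U12={x1,x7} U14={x4,x15} U23={x6,x11} U34={x2,x9}
components per intersection:
  U1: {x1} {x4} {x5,x7,x8} {x15}
  U2: {x1} {x3} {x6} {x7} {x11}
  U3: {x2,x14} {x6} {x9,x13} {x10,x11}
  U4: {x2,x9,x12} {x4} {x15}
  U12: {x1} {x7}
  U14: {x4} {x15}
  U23: {x6} {x11}
  U34: {x2} {x9}
C dims 16,8; δ0: rk 8, SNF 1^8
degree 0: 16−8−0 = 8 → Ȟ^0 ≅ Z^8
degree 1: 8−0−8 = 0 → Ȟ^1 ≅ 0
degree 2: 0−0−0 = 0 → Ȟ^2 ≅ 0

Ȟ^0(U;F) ≅ Z^8, Ȟ^1(U;F) ≅ 0 and Ȟ^2(U;F) ≅ 0


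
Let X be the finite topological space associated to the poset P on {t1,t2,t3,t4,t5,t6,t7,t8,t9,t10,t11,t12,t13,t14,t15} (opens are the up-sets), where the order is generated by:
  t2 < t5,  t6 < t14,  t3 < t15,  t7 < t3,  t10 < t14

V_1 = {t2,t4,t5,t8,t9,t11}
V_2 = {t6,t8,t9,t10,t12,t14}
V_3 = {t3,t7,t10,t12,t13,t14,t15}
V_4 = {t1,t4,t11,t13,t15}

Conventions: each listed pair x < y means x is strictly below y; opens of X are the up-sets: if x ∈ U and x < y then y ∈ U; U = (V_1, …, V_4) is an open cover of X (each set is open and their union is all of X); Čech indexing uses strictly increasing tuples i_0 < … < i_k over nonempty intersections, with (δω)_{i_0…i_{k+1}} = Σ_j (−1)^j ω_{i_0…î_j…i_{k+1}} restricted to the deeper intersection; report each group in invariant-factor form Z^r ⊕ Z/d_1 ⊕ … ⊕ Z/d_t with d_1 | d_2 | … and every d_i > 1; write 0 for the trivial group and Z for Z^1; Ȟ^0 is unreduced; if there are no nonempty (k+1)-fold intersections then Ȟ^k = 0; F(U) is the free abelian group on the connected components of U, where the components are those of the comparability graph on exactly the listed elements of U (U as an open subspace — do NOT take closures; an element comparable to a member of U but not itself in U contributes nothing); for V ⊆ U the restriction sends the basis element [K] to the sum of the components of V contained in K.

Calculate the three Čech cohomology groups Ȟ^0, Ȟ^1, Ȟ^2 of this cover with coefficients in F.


Ȟ^0(U;F) ≅ Z^10, Ȟ^1(U;F) ≅ 0 and Ȟ^2(U;F) ≅ 0

nonempty overlaps:
  V12={t8,t9} V14={t4,t11} V23={t10,t12,t14} V34={t13,t15}
components per intersection:
  V1: {t2,t5} {t4} {t8} {t9} {t11}
  V2: {t6,t10,t14} {t8} {t9} {t12}
  V3: {t3,t7,t15} {t10,t14} {t12} {t13}
  V4: {t1} {t4} {t11} {t13} {t15}
  V12: {t8} {t9}
  V14: {t4} {t11}
  V23: {t10,t14} {t12}
  V34: {t13} {t15}
C dims 18,8; δ0: rk 8, SNF 1^8
degree 0: 18−8−0 = 10 → Ȟ^0 ≅ Z^10
degree 1: 8−0−8 = 0 → Ȟ^1 ≅ 0
degree 2: 0−0−0 = 0 → Ȟ^2 ≅ 0


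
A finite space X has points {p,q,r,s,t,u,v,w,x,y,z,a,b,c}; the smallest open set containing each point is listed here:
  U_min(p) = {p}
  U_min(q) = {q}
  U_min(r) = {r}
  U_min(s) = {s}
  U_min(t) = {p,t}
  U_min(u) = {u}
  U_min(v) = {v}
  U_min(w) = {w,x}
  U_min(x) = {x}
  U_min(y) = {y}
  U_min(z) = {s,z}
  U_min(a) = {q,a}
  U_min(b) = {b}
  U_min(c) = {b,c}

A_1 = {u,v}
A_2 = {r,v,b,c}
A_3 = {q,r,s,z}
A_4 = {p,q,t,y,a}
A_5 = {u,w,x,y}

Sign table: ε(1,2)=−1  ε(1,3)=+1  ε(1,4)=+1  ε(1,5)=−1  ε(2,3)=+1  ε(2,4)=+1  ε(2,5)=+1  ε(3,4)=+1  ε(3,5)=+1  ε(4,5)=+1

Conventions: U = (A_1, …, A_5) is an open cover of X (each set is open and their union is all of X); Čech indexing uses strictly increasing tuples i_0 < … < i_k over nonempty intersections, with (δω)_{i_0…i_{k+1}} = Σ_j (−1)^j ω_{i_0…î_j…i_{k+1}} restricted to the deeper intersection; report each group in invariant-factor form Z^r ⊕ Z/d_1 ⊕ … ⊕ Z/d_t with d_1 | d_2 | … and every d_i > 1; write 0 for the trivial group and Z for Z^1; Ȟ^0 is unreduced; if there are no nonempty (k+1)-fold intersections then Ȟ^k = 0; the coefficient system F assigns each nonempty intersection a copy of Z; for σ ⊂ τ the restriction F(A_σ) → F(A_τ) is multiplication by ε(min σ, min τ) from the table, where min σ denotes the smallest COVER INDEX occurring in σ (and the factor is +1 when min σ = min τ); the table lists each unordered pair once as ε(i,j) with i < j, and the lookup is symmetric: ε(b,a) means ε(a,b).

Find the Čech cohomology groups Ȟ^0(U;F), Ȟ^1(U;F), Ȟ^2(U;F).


Ȟ^0 ≅ Z, Ȟ^1 ≅ Z, Ȟ^2 ≅ 0

intersection data:
  A12={v} A15={u} A23={r} A34={q} A45={y}
C dims 5,5; δ0: rk 4, SNF 1^4
Ȟ^0 = (5 − 4) − 0 = 1, so Ȟ^0 ≅ Z
Ȟ^1 = (5 − 0) − 4 = 1, so Ȟ^1 ≅ Z
Ȟ^2 = (0 − 0) − 0 = 0, so Ȟ^2 ≅ 0


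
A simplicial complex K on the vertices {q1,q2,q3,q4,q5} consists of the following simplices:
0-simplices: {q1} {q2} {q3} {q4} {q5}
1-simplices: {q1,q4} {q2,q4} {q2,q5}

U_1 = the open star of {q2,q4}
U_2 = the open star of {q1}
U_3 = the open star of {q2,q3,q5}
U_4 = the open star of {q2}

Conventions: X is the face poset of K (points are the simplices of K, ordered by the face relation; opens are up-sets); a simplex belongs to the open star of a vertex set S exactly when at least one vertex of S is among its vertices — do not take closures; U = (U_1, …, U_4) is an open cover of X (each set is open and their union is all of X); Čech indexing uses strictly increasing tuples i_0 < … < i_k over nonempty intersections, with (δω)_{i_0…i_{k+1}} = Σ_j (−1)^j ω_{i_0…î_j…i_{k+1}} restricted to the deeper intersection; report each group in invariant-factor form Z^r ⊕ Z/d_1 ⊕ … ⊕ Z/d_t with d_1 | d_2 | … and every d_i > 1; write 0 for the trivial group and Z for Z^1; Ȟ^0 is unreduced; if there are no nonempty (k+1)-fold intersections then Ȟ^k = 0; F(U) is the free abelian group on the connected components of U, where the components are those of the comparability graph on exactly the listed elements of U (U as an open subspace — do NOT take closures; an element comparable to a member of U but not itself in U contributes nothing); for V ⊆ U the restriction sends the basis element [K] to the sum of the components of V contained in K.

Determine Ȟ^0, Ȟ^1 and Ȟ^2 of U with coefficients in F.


cover nerve:
  U1={{q2},{q4},{q1,q4},{q2,q4},{q2,q5}} U2={{q1},{q1,q4}} U3={{q2},{q3},{q5},{q2,q4},{q2,q5}} U4={{q2},{q2,q4},{q2,q5}}
  U12={{q1,q4}} U13={{q2},{q2,q4},{q2,q5}} U14={{q2},{q2,q4},{q2,q5}} U34={{q2},{q2,q4},{q2,q5}}
  U134={{q2},{q2,q4},{q2,q5}}
components per intersection:
  U1: {{q2},{q4},{q1,q4},{q2,q4},{q2,q5}}
  U2: {{q1},{q1,q4}}
  U3: {{q2},{q5},{q2,q4},{q2,q5}} {{q3}}
  U4: {{q2},{q2,q4},{q2,q5}}
  U12: {{q1,q4}}
  U13: {{q2},{q2,q4},{q2,q5}}
  U14: {{q2},{q2,q4},{q2,q5}}
  U34: {{q2},{q2,q4},{q2,q5}}
  U134: {{q2},{q2,q4},{q2,q5}}
C dims 5,4,1; δ0: rk 3, SNF 1^3; δ1: rk 1, SNF 1^1
Ȟ^0: (5−3)−0=2 ⇒ Z^2
Ȟ^1: (4−1)−3=0 ⇒ 0
Ȟ^2: (1−0)−1=0 ⇒ 0

Ȟ^0 = Z^2, Ȟ^1 = 0, Ȟ^2 = 0


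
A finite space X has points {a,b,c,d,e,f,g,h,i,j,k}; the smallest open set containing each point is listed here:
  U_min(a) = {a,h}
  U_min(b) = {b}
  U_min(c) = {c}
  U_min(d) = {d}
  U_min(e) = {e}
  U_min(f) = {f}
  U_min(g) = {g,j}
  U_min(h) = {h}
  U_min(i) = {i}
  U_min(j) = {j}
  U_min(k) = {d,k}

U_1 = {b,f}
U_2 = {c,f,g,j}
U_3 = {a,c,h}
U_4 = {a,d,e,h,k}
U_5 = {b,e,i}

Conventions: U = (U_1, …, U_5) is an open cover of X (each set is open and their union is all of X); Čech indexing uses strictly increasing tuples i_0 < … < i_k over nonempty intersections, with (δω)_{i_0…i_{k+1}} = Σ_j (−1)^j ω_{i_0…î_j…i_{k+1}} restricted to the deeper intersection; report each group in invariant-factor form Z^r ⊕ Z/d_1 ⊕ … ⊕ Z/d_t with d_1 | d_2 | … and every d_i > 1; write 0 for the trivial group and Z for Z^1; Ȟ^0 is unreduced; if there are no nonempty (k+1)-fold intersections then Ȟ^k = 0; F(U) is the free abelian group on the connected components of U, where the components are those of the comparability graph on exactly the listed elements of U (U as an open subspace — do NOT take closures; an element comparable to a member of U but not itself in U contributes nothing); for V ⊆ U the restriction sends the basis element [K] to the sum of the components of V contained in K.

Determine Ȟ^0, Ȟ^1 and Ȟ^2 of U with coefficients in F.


intersection data:
  U12={f} U15={b} U23={c} U34={a,h} U45={e}
components per intersection:
  U1: {b} {f}
  U2: {c} {f} {g,j}
  U3: {a,h} {c}
  U4: {a,h} {d,k} {e}
  U5: {b} {e} {i}
  U12: {f}
  U15: {b}
  U23: {c}
  U34: {a,h}
  U45: {e}
C dims 13,5; δ0: rk 5, SNF 1^5
Ȟ^0 = (13 − 5) − 0 = 8, so Ȟ^0 ≅ Z^8
Ȟ^1 = (5 − 0) − 5 = 0, so Ȟ^1 ≅ 0
Ȟ^2 = (0 − 0) − 0 = 0, so Ȟ^2 ≅ 0

Ȟ^0 = Z^8, Ȟ^1 = 0 and Ȟ^2 = 0


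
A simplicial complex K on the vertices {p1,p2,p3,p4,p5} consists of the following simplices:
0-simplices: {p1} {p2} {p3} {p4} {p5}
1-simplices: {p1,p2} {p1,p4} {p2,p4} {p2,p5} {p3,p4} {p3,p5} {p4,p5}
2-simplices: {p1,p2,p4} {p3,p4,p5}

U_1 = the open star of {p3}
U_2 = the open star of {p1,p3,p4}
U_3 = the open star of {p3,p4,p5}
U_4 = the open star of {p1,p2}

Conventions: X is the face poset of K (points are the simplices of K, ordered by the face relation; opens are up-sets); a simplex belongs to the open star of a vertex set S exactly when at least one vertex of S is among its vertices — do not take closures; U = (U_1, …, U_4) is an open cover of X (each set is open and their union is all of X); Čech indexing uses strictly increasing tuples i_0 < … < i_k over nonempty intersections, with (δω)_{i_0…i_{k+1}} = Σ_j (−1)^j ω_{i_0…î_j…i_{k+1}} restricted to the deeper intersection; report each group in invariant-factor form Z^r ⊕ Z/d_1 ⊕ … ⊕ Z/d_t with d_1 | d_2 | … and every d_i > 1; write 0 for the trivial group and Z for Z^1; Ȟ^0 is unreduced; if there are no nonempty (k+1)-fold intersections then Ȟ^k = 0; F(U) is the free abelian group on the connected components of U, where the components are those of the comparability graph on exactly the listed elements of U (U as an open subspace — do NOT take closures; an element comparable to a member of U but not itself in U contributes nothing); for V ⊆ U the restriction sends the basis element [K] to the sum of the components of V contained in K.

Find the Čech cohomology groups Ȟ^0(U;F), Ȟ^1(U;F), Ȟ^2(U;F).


Ȟ^0(U;F) ≅ Z, Ȟ^1(U;F) ≅ Z, Ȟ^2(U;F) ≅ 0

nerve of the cover:
  U1={{p3},{p3,p4},{p3,p5},{p3,p4,p5}} U2={{p1},{p3},{p4},{p1,p2},{p1,p4},{p2,p4},{p3,p4},{p3,p5},{p4,p5},{p1,p2,p4},{p3,p4,p5}} U3={{p3},{p4},{p5},{p1,p4},{p2,p4},{p2,p5},{p3,p4},{p3,p5},{p4,p5},{p1,p2,p4},{p3,p4,p5}} U4={{p1},{p2},{p1,p2},{p1,p4},{p2,p4},{p2,p5},{p1,p2,p4}}
  U12={{p3},{p3,p4},{p3,p5},{p3,p4,p5}} U13={{p3},{p3,p4},{p3,p5},{p3,p4,p5}} U23={{p3},{p4},{p1,p4},{p2,p4},{p3,p4},{p3,p5},{p4,p5},{p1,p2,p4},{p3,p4,p5}} U24={{p1},{p1,p2},{p1,p4},{p2,p4},{p1,p2,p4}} U34={{p1,p4},{p2,p4},{p2,p5},{p1,p2,p4}}
  U123={{p3},{p3,p4},{p3,p5},{p3,p4,p5}} U234={{p1,p4},{p2,p4},{p1,p2,p4}}
components per intersection:
  U1: {{p3},{p3,p4},{p3,p5},{p3,p4,p5}}
  U2: {{p1},{p3},{p4},{p1,p2},{p1,p4},{p2,p4},{p3,p4},{p3,p5},{p4,p5},{p1,p2,p4},{p3,p4,p5}}
  U3: {{p3},{p4},{p5},{p1,p4},{p2,p4},{p2,p5},{p3,p4},{p3,p5},{p4,p5},{p1,p2,p4},{p3,p4,p5}}
  U4: {{p1},{p2},{p1,p2},{p1,p4},{p2,p4},{p2,p5},{p1,p2,p4}}
  U12: {{p3},{p3,p4},{p3,p5},{p3,p4,p5}}
  U13: {{p3},{p3,p4},{p3,p5},{p3,p4,p5}}
  U23: {{p3},{p4},{p1,p4},{p2,p4},{p3,p4},{p3,p5},{p4,p5},{p1,p2,p4},{p3,p4,p5}}
  U24: {{p1},{p1,p2},{p1,p4},{p2,p4},{p1,p2,p4}}
  U34: {{p1,p4},{p2,p4},{p1,p2,p4}} {{p2,p5}}
  U123: {{p3},{p3,p4},{p3,p5},{p3,p4,p5}}
  U234: {{p1,p4},{p2,p4},{p1,p2,p4}}
C dims 4,6,2; δ0: rk 3, SNF 1^3; δ1: rk 2, SNF 1^2
Ȟ^0 = (4 − 3) − 0 = 1, so Ȟ^0 ≅ Z
Ȟ^1 = (6 − 2) − 3 = 1, so Ȟ^1 ≅ Z
Ȟ^2 = (2 − 0) − 2 = 0, so Ȟ^2 ≅ 0


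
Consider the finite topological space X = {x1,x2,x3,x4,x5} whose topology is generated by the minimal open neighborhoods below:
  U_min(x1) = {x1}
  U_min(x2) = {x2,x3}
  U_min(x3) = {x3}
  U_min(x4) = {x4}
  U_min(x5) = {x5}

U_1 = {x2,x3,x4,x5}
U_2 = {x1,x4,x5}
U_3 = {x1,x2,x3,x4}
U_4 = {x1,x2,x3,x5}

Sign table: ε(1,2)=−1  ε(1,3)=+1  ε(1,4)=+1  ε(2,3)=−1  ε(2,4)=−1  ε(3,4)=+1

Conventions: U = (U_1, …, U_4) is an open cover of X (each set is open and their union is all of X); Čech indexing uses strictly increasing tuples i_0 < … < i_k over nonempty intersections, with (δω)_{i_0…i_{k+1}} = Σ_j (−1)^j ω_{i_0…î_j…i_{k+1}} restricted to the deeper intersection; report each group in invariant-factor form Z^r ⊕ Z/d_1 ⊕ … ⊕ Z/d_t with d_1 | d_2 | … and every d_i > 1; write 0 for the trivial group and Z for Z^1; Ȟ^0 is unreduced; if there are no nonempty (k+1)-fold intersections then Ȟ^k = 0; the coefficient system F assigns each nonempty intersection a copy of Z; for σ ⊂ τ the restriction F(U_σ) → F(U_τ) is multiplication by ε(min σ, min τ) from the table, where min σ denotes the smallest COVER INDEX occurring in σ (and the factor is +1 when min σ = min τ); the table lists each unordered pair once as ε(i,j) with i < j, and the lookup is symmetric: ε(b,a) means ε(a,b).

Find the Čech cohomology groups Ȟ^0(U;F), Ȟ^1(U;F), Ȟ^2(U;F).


cover nerve:
  U12={x4,x5} U13={x2,x3,x4} U14={x2,x3,x5} U23={x1,x4} U24={x1,x5} U34={x1,x2,x3}
  U123={x4} U124={x5} U134={x2,x3} U234={x1}
C dims 4,6,4; δ0: rk 3, SNF 1^3; δ1: rk 3, SNF 1^3
Ȟ^0: (4−3)−0=1 ⇒ Z
Ȟ^1: (6−3)−3=0 ⇒ 0
Ȟ^2: (4−0)−3=1 ⇒ Z

Ȟ^0 = Z; Ȟ^1 = 0; Ȟ^2 = Z


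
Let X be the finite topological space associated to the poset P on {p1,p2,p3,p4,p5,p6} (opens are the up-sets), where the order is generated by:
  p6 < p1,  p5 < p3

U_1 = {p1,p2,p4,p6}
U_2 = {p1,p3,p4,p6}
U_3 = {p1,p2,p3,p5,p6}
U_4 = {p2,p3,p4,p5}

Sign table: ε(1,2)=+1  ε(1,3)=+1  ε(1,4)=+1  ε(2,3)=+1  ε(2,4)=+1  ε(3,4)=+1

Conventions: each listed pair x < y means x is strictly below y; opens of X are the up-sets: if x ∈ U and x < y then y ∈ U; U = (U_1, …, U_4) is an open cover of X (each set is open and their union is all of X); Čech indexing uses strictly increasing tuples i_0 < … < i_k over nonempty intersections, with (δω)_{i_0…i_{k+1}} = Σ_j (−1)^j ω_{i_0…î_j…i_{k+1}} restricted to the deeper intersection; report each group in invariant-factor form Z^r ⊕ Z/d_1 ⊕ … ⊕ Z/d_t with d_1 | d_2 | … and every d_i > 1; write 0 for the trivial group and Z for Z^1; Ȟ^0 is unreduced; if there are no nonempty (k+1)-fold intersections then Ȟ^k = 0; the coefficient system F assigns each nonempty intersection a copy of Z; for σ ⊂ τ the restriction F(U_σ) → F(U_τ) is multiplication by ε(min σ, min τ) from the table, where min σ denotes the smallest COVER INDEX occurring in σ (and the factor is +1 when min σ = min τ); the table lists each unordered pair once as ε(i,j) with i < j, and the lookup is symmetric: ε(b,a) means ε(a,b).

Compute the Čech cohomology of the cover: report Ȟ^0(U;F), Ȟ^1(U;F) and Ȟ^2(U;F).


cover nerve:
  U12={p1,p4,p6} U13={p1,p2,p6} U14={p2,p4} U23={p1,p3,p6} U24={p3,p4} U34={p2,p3,p5}
  U123={p1,p6} U124={p4} U134={p2} U234={p3}
C dims 4,6,4; δ0: rk 3, SNF 1^3; δ1: rk 3, SNF 1^3
Ȟ^0: (4−3)−0=1 ⇒ Z
Ȟ^1: (6−3)−3=0 ⇒ 0
Ȟ^2: (4−0)−3=1 ⇒ Z

Ȟ^0 ≅ Z, Ȟ^1 ≅ 0, Ȟ^2 ≅ Z


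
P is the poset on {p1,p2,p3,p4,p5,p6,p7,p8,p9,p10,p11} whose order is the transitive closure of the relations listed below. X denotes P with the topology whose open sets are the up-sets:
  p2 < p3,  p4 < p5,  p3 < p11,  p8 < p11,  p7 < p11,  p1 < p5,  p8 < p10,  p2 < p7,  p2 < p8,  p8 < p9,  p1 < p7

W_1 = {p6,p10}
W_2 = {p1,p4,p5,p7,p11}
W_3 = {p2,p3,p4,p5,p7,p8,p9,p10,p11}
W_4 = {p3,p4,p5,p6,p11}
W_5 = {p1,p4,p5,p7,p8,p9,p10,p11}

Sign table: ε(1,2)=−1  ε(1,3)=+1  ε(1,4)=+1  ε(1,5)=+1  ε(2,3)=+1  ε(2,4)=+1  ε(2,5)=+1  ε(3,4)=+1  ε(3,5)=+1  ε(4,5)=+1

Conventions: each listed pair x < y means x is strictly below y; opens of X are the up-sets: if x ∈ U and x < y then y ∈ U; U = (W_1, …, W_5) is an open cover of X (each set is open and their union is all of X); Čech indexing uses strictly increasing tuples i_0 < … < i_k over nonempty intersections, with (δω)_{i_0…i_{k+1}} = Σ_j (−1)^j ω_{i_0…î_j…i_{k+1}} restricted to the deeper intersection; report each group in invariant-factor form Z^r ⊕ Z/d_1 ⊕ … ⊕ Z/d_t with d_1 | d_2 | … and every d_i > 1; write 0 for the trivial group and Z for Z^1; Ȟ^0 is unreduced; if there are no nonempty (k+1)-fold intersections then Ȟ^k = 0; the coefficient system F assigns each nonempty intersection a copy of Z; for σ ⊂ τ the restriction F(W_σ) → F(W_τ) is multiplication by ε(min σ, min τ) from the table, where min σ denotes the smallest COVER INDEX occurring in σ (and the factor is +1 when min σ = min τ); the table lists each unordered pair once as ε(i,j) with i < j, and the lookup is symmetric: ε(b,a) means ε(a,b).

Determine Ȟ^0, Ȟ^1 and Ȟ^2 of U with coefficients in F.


Ȟ^0(U;F) ≅ Z, Ȟ^1(U;F) ≅ Z and Ȟ^2(U;F) ≅ 0

cover nerve:
  W13={p10} W14={p6} W15={p10} W23={p4,p5,p7,p11} W24={p4,p5,p11} W25={p1,p4,p5,p7,p11} W34={p3,p4,p5,p11} W35={p4,p5,p7,p8,p9,p10,p11} W45={p4,p5,p11}
  W135={p10} W234={p4,p5,p11} W235={p4,p5,p7,p11} W245={p4,p5,p11} W345={p4,p5,p11}
  W2345={p4,p5,p11}
C dims 5,9,5,1; δ0: rk 4, SNF 1^4; δ1: rk 4, SNF 1^4; δ2: rk 1, SNF 1^1
Ȟ^0: (5−4)−0=1 ⇒ Z
Ȟ^1: (9−4)−4=1 ⇒ Z
Ȟ^2: (5−1)−4=0 ⇒ 0


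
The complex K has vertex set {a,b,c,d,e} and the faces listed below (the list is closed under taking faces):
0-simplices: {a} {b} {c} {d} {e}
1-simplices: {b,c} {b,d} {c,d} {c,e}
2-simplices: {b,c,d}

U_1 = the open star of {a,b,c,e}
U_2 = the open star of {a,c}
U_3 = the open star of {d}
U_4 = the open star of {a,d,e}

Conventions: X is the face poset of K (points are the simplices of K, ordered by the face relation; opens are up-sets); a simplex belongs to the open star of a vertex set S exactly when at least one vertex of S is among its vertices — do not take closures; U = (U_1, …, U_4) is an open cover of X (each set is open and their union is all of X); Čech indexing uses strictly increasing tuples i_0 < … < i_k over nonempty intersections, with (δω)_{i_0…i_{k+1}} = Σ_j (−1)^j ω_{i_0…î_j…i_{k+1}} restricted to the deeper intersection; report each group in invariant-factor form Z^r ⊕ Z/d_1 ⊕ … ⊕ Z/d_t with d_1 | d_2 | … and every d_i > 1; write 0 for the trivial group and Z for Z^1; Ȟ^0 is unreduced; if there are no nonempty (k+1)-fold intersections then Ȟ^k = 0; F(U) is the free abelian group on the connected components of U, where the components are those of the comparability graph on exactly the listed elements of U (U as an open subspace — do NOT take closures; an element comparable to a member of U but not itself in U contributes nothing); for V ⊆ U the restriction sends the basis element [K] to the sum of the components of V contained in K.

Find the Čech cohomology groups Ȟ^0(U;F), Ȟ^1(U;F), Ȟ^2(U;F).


Ȟ^0 ≅ Z^2; Ȟ^1 ≅ 0; Ȟ^2 ≅ 0

nerve simplices:
  U1={{a},{b},{c},{e},{b,c},{b,d},{c,d},{c,e},{b,c,d}} U2={{a},{c},{b,c},{c,d},{c,e},{b,c,d}} U3={{d},{b,d},{c,d},{b,c,d}} U4={{a},{d},{e},{b,d},{c,d},{c,e},{b,c,d}}
  U12={{a},{c},{b,c},{c,d},{c,e},{b,c,d}} U13={{b,d},{c,d},{b,c,d}} U14={{a},{e},{b,d},{c,d},{c,e},{b,c,d}} U23={{c,d},{b,c,d}} U24={{a},{c,d},{c,e},{b,c,d}} U34={{d},{b,d},{c,d},{b,c,d}}
  U123={{c,d},{b,c,d}} U124={{a},{c,d},{c,e},{b,c,d}} U134={{b,d},{c,d},{b,c,d}} U234={{c,d},{b,c,d}}
  U1234={{c,d},{b,c,d}}
components per intersection:
  U1: {{a}} {{b},{c},{e},{b,c},{b,d},{c,d},{c,e},{b,c,d}}
  U2: {{a}} {{c},{b,c},{c,d},{c,e},{b,c,d}}
  U3: {{d},{b,d},{c,d},{b,c,d}}
  U4: {{a}} {{d},{b,d},{c,d},{b,c,d}} {{e},{c,e}}
  U12: {{a}} {{c},{b,c},{c,d},{c,e},{b,c,d}}
  U13: {{b,d},{c,d},{b,c,d}}
  U14: {{a}} {{e},{c,e}} {{b,d},{c,d},{b,c,d}}
  U23: {{c,d},{b,c,d}}
  U24: {{a}} {{c,d},{b,c,d}} {{c,e}}
  U34: {{d},{b,d},{c,d},{b,c,d}}
  U123: {{c,d},{b,c,d}}
  U124: {{a}} {{c,d},{b,c,d}} {{c,e}}
  U134: {{b,d},{c,d},{b,c,d}}
  U234: {{c,d},{b,c,d}}
  U1234: {{c,d},{b,c,d}}
C dims 8,11,6,1; δ0: rk 6, SNF 1^6; δ1: rk 5, SNF 1^5; δ2: rk 1, SNF 1^1
degree 0: 8−6−0 = 2 → Ȟ^0 ≅ Z^2
degree 1: 11−5−6 = 0 → Ȟ^1 ≅ 0
degree 2: 6−1−5 = 0 → Ȟ^2 ≅ 0


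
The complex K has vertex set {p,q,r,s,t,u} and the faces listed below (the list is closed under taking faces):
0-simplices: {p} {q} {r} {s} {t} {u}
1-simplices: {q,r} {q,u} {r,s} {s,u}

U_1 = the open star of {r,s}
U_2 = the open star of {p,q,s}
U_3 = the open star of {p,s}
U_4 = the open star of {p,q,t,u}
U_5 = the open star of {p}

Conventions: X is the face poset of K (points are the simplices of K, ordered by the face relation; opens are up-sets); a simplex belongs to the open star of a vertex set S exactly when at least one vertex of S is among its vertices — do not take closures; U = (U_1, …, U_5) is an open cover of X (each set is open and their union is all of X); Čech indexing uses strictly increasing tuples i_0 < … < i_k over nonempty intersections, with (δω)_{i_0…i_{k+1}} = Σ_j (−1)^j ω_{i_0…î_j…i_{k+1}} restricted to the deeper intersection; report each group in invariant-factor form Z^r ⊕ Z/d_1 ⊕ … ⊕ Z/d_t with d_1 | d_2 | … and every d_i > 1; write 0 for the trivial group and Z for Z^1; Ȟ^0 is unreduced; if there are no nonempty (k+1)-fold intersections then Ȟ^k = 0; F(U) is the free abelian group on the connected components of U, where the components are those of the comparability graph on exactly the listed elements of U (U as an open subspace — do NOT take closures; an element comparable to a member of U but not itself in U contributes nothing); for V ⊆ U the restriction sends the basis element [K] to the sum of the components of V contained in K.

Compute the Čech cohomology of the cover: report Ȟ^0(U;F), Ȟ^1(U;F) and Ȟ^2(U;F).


nerve simplices:
  U1={{r},{s},{q,r},{r,s},{s,u}} U2={{p},{q},{s},{q,r},{q,u},{r,s},{s,u}} U3={{p},{s},{r,s},{s,u}} U4={{p},{q},{t},{u},{q,r},{q,u},{s,u}} U5={{p}}
  U12={{s},{q,r},{r,s},{s,u}} U13={{s},{r,s},{s,u}} U14={{q,r},{s,u}} U23={{p},{s},{r,s},{s,u}} U24={{p},{q},{q,r},{q,u},{s,u}} U25={{p}} U34={{p},{s,u}} U35={{p}} U45={{p}}
  U123={{s},{r,s},{s,u}} U124={{q,r},{s,u}} U134={{s,u}} U234={{p},{s,u}} U235={{p}} U245={{p}} U345={{p}}
  U1234={{s,u}} U2345={{p}}
components per intersection:
  U1: {{r},{s},{q,r},{r,s},{s,u}}
  U2: {{p}} {{q},{q,r},{q,u}} {{s},{r,s},{s,u}}
  U3: {{p}} {{s},{r,s},{s,u}}
  U4: {{p}} {{q},{u},{q,r},{q,u},{s,u}} {{t}}
  U5: {{p}}
  U12: {{s},{r,s},{s,u}} {{q,r}}
  U13: {{s},{r,s},{s,u}}
  U14: {{q,r}} {{s,u}}
  U23: {{p}} {{s},{r,s},{s,u}}
  U24: {{p}} {{q},{q,r},{q,u}} {{s,u}}
  U25: {{p}}
  U34: {{p}} {{s,u}}
  U35: {{p}}
  U45: {{p}}
  U123: {{s},{r,s},{s,u}}
  U124: {{q,r}} {{s,u}}
  U134: {{s,u}}
  U234: {{p}} {{s,u}}
  U235: {{p}}
  U245: {{p}}
  U345: {{p}}
  U1234: {{s,u}}
  U2345: {{p}}
C dims 10,15,9,2; δ0: rk 7, SNF 1^7; δ1: rk 7, SNF 1^7; δ2: rk 2, SNF 1^2
degree 0: 10−7−0 = 3 → Ȟ^0 ≅ Z^3
degree 1: 15−7−7 = 1 → Ȟ^1 ≅ Z
degree 2: 9−2−7 = 0 → Ȟ^2 ≅ 0

Ȟ^0(U;F) ≅ Z^3; Ȟ^1(U;F) ≅ Z; Ȟ^2(U;F) ≅ 0


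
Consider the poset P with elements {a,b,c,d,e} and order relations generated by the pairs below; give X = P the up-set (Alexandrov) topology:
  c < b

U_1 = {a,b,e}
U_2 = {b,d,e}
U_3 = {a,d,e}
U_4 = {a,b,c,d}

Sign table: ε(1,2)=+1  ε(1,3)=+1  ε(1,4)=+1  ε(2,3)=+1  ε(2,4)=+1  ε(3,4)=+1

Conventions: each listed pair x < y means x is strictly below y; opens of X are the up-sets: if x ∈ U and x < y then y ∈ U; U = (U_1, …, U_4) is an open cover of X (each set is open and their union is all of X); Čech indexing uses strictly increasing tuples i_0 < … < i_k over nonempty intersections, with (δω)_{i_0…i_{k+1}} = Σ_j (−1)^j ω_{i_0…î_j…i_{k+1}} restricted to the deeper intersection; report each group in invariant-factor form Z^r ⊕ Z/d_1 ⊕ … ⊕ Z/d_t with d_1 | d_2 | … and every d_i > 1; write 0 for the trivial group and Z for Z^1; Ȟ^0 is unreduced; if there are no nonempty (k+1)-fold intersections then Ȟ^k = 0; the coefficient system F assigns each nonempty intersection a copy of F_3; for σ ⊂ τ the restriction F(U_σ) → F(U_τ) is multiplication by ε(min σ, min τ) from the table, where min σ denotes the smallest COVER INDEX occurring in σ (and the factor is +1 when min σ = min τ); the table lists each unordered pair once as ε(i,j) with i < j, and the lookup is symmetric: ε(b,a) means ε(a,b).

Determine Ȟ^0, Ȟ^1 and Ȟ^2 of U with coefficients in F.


nerve simplices:
  U12={b,e} U13={a,e} U14={a,b} U23={d,e} U24={b,d} U34={a,d}
  U123={e} U124={b} U134={a} U234={d}
C dims 4,6,4; δ0: rk_F3 3; δ1: rk_F3 3
degree 0: 4−3−0 = 1 → Ȟ^0 ≅ Z/3
degree 1: 6−3−3 = 0 → Ȟ^1 ≅ 0
degree 2: 4−0−3 = 1 → Ȟ^2 ≅ Z/3

Ȟ^0 = Z/3, Ȟ^1 = 0 and Ȟ^2 = Z/3
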